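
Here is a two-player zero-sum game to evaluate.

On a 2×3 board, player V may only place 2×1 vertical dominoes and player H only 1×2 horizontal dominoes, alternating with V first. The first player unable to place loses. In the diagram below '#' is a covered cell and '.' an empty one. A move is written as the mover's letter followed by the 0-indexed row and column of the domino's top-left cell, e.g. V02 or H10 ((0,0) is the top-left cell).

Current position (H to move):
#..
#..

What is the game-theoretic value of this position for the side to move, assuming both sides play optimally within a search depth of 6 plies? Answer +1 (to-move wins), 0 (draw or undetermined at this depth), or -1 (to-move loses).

p1 H@[#../#..]: H01[###/#..]+1* H11[#../###]+1
p2 V@[###/#..] terminal -1; root [#../#..] d6

value(#../#.., H) = +1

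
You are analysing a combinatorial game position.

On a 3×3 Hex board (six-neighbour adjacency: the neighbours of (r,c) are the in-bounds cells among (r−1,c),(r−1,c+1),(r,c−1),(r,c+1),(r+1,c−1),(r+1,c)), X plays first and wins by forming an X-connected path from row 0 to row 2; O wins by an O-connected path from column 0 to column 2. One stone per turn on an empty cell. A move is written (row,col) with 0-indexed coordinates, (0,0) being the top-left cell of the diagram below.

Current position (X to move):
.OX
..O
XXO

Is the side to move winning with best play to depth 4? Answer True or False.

p1 X@[.OX/..O/XXO]: (0,0)[XOX/..O/XXO]+1* (1,0)[.OX/X.O/XXO]+1 (1,1)[.OX/.XO/XXO]+1
p2 O@[XOX/..O/XXO]: (1,0)[XOX/O.O/XXO]-1* (1,1)[XOX/.OO/XXO]-1
p3 X@[XOX/O.O/XXO]: (1,1)[XOX/OXO/XXO]+1*
p4 O@[XOX/OXO/XXO] terminal -1; root [.OX/..O/XXO] d4

X winning at [.OX/..O/XXO]: True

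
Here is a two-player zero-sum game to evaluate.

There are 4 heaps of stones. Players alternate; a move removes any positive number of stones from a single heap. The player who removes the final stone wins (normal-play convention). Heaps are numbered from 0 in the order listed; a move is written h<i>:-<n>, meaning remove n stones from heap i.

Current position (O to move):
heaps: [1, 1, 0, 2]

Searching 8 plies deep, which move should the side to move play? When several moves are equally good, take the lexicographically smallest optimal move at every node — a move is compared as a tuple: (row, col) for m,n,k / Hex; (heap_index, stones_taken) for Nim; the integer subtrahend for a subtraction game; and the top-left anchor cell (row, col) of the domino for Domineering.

[(1,1,0,2)] O move#1: h0:-1:-1/(0,1,0,2), h1:-1:-1/(1,0,0,2), h3:-1:-1/(1,1,0,1), h3:-2:+1/(1,1,0,0)*
[(1,1,0,0)] X move#2: h0:-1:-1/(0,1,0,0)*, h1:-1:-1/(1,0,0,0)
[(0,1,0,0)] O move#3: h1:-1:+1/(0,0,0,0)*
[(0,0,0,0)] end (terminal -1, X#4); searched (1,1,0,2) to 8

O's best at [(1,1,0,2)]: h3:-2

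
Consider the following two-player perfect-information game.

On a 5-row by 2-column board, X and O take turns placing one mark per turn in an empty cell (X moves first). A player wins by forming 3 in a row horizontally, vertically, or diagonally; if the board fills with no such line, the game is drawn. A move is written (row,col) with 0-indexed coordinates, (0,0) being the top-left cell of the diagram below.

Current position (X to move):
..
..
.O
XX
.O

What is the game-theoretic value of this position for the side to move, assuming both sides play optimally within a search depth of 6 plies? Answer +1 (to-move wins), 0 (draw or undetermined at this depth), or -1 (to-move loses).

value(../../.O/XX/.O, X) = +1

ply 1, X at ../../.O/XX/.O | (0,0)=+0→X./../.O/XX/.O; (0,1)=+0→.X/../.O/XX/.O; (1,0)=+0→../X./.O/XX/.O; (1,1)=+0→../.X/.O/XX/.O; (2,0)=+1→../../XO/XX/.O*; (4,0)=+0→../../.O/XX/XO
ply 2, O at ../../XO/XX/.O | (0,0)=-1→O./../XO/XX/.O*; (0,1)=-1→.O/../XO/XX/.O; (1,0)=-1→../O./XO/XX/.O; (1,1)=-1→../.O/XO/XX/.O; (4,0)=-1→../../XO/XX/OO
ply 3, X at O./../XO/XX/.O | (0,1)=+1→OX/../XO/XX/.O*; (1,0)=+1→O./X./XO/XX/.O; (1,1)=+1→O./.X/XO/XX/.O; (4,0)=+1→O./../XO/XX/XO
ply 4, O at OX/../XO/XX/.O | (1,0)=-1→OX/O./XO/XX/.O*; (1,1)=-1→OX/.O/XO/XX/.O; (4,0)=-1→OX/../XO/XX/OO
ply 5, X at OX/O./XO/XX/.O | (1,1)=+0→OX/OX/XO/XX/.O; (4,0)=+1→OX/O./XO/XX/XO*
ply 6: OX/O./XO/XX/XO is terminal -1 (O); from ../../.O/XX/.O depth 6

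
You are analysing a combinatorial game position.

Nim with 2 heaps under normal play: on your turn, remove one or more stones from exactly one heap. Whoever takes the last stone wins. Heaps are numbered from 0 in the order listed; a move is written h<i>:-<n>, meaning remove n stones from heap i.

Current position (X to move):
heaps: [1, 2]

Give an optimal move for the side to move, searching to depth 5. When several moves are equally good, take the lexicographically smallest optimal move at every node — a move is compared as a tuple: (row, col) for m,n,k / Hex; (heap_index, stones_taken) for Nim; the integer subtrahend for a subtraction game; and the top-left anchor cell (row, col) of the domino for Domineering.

X's best at [(1,2)]: h1:-1

p1 X@[(1,2)]: h0:-1[(0,2)]-1 h1:-1[(1,1)]+1* h1:-2[(1,0)]-1
p2 O@[(1,1)]: h0:-1[(0,1)]-1* h1:-1[(1,0)]-1
p3 X@[(0,1)]: h1:-1[(0,0)]+1*
p4 O@[(0,0)] terminal -1; root [(1,2)] d5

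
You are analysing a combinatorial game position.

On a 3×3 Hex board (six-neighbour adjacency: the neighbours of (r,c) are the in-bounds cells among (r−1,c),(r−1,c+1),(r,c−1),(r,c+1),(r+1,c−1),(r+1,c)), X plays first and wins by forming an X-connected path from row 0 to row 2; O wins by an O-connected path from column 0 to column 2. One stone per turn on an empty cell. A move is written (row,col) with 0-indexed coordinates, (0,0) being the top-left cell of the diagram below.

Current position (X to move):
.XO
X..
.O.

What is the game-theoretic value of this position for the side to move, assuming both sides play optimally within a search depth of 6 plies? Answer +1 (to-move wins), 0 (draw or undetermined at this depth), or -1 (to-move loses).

value(.XO/X../.O., X) = +1

[.XO/X../.O.] X move#1: (0,0):-1/XXO/X../.O., (1,1):-1/.XO/XX./.O., (1,2):-1/.XO/X.X/.O., (2,0):+1/.XO/X../XO.*, (2,2):-1/.XO/X../.OX
[.XO/X../XO.] end (terminal -1, O#2); searched .XO/X../.O. to 6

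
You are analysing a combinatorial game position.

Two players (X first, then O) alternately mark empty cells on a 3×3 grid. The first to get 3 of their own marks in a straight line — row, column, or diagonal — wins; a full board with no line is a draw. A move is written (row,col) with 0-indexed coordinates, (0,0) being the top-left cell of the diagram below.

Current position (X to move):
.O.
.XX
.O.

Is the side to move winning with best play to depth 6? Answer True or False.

X winning at [.O./.XX/.O.]: True

[.O./.XX/.O.] X move#1: (0,0):+1/XO./.XX/.O.*, (0,2):+1/.OX/.XX/.O., (1,0):+1/.O./XXX/.O., (2,0):+1/.O./.XX/XO., (2,2):+1/.O./.XX/.OX
[XO./.XX/.O.] O move#2: (0,2):-1/XOO/.XX/.O.*, (1,0):-1/XO./OXX/.O., (2,0):-1/XO./.XX/OO., (2,2):-1/XO./.XX/.OO
[XOO/.XX/.O.] X move#3: (1,0):+1/XOO/XXX/.O.*, (2,0):+1/XOO/.XX/XO., (2,2):+1/XOO/.XX/.OX
[XOO/XXX/.O.] end (terminal -1, O#4); searched .O./.XX/.O. to 6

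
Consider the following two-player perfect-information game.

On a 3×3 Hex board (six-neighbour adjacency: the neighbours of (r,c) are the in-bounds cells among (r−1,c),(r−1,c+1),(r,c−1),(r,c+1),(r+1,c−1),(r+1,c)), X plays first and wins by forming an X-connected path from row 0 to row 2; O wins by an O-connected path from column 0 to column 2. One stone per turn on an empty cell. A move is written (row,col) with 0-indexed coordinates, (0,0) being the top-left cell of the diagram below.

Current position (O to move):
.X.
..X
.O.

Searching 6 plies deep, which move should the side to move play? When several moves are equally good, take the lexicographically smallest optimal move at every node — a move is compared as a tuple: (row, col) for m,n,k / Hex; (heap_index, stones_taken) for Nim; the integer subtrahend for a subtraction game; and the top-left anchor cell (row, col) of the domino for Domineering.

O's best at [.X./..X/.O.]: (1,1)

p1 O@[.X./..X/.O.]: (0,0)[OX./..X/.O.]-1 (0,2)[.XO/..X/.O.]-1 (1,0)[.X./O.X/.O.]-1 (1,1)[.X./.OX/.O.]+1* (2,0)[.X./..X/OO.]-1 (2,2)[.X./..X/.OO]-1
p2 X@[.X./.OX/.O.]: (0,0)[XX./.OX/.O.]-1* (0,2)[.XX/.OX/.O.]-1 (1,0)[.X./XOX/.O.]-1 (2,0)[.X./.OX/XO.]-1 (2,2)[.X./.OX/.OX]-1
p3 O@[XX./.OX/.O.]: (0,2)[XXO/.OX/.O.]+1* (1,0)[XX./OOX/.O.]+1 (2,0)[XX./.OX/OO.]+1 (2,2)[XX./.OX/.OO]+1
p4 X@[XXO/.OX/.O.]: (1,0)[XXO/XOX/.O.]-1* (2,0)[XXO/.OX/XO.]-1 (2,2)[XXO/.OX/.OX]-1
p5 O@[XXO/XOX/.O.]: (2,0)[XXO/XOX/OO.]+1* (2,2)[XXO/XOX/.OO]-1
p6 X@[XXO/XOX/OO.] terminal -1; root [.X./..X/.O.] d6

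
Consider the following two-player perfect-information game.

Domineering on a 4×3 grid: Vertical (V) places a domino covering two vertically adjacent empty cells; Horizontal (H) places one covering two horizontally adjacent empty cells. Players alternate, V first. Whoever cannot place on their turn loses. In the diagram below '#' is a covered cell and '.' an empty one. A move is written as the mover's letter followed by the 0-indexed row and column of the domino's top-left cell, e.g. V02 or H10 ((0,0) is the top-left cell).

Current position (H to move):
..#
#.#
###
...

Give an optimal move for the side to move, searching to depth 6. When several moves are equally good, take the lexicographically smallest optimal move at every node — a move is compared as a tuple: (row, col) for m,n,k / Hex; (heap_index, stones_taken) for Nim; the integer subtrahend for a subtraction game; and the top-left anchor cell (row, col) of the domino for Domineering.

ply 1, H at ..#/#.#/###/... | H00=+1→###/#.#/###/...*; H30=-1→..#/#.#/###/##.; H31=-1→..#/#.#/###/.##
ply 2: ###/#.#/###/... is terminal -1 (V); from ..#/#.#/###/... depth 6

H's best at [..#/#.#/###/...]: H00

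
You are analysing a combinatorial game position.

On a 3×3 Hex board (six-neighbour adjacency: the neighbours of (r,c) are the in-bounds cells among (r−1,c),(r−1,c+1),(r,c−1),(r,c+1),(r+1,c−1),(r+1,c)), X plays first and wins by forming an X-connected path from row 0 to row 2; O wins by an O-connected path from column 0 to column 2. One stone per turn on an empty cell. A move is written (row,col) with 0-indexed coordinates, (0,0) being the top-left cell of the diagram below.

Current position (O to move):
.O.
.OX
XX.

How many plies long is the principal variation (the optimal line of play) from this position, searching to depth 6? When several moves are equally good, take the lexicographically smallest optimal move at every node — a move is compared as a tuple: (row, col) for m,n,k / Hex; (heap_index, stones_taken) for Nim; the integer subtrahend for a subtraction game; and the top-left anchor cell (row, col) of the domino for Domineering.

[.O./.OX/XX.] O move#1: (0,0):-1/OO./.OX/XX., (0,2):+1/.OO/.OX/XX.*, (1,0):-1/.O./OOX/XX., (2,2):-1/.O./.OX/XXO
[.OO/.OX/XX.] X move#2: (0,0):-1/XOO/.OX/XX.*, (1,0):-1/.OO/XOX/XX., (2,2):-1/.OO/.OX/XXX
[XOO/.OX/XX.] O move#3: (1,0):+1/XOO/OOX/XX.*, (2,2):-1/XOO/.OX/XXO
[XOO/OOX/XX.] end (terminal -1, X#4); searched .O./.OX/XX. to 6

PV length from [.O./.OX/XX.]: 3 plies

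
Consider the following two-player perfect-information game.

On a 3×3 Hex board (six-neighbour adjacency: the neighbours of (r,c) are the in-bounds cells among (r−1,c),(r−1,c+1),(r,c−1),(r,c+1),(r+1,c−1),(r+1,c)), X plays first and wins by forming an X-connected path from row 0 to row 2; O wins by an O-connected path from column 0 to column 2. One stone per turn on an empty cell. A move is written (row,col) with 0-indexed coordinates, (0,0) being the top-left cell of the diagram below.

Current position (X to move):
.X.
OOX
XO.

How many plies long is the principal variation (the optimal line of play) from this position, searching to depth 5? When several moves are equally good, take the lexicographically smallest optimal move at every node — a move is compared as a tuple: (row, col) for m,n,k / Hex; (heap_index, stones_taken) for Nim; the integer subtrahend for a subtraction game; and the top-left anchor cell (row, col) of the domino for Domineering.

ply 1, X at .X./OOX/XO. | (0,0)=-1→XX./OOX/XO.*; (0,2)=-1→.XX/OOX/XO.; (2,2)=-1→.X./OOX/XOX
ply 2, O at XX./OOX/XO. | (0,2)=+1→XXO/OOX/XO.*; (2,2)=+1→XX./OOX/XOO
ply 3: XXO/OOX/XO. is terminal -1 (X); from .X./OOX/XO. depth 5

PV length from [.X./OOX/XO.]: 2 plies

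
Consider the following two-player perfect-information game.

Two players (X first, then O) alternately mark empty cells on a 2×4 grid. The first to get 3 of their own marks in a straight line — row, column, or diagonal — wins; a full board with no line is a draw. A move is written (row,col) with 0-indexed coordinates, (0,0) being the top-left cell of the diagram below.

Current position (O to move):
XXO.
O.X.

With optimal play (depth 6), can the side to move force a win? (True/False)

ply 1, O at XXO./O.X. | (0,3)=+0→XXOO/O.X.*; (1,1)=+0→XXO./OOX.; (1,3)=+0→XXO./O.XO
ply 2, X at XXOO/O.X. | (1,1)=+0→XXOO/OXX.*; (1,3)=+0→XXOO/O.XX
ply 3, O at XXOO/OXX. | (1,3)=+0→XXOO/OXXO*
ply 4: XXOO/OXXO is terminal +0 (X); from XXO./O.X. depth 6

O winning at [XXO./O.X.]: False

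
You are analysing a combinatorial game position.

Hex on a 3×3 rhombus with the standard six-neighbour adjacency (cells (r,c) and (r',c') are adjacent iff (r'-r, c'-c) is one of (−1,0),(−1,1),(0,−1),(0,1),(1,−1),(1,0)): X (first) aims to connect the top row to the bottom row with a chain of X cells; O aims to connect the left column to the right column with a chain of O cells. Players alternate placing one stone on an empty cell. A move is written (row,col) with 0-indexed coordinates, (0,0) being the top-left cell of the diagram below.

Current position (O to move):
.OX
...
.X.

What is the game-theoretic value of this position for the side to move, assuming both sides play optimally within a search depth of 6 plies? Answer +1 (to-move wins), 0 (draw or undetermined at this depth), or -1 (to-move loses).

[.OX/.../.X.] O move#1: (0,0):-1/OOX/.../.X.*, (1,0):-1/.OX/O../.X., (1,1):-1/.OX/.O./.X., (1,2):-1/.OX/..O/.X., (2,0):-1/.OX/.../OX., (2,2):-1/.OX/.../.XO
[OOX/.../.X.] X move#2: (1,0):+1/OOX/X../.X.*, (1,1):+1/OOX/.X./.X., (1,2):+1/OOX/..X/.X., (2,0):+1/OOX/.../XX., (2,2):+1/OOX/.../.XX
[OOX/X../.X.] O move#3: (1,1):-1/OOX/XO./.X.*, (1,2):-1/OOX/X.O/.X., (2,0):-1/OOX/X../OX., (2,2):-1/OOX/X../.XO
[OOX/XO./.X.] X move#4: (1,2):+1/OOX/XOX/.X.*, (2,0):-1/OOX/XO./XX., (2,2):-1/OOX/XO./.XX
[OOX/XOX/.X.] end (terminal -1, O#5); searched .OX/.../.X. to 6

value(.OX/.../.X., O) = -1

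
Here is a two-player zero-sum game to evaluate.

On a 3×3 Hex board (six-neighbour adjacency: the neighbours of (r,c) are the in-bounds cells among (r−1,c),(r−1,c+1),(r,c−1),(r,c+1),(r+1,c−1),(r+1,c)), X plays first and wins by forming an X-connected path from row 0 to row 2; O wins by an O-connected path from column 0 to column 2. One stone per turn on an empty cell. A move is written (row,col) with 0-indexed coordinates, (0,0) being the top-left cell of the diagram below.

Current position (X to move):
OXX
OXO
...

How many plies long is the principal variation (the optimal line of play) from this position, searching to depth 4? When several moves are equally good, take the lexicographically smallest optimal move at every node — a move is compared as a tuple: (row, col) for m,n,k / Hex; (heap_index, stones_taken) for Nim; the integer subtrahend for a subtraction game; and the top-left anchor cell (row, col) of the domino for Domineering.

ply 1, X at OXX/OXO/... | (2,0)=+1→OXX/OXO/X..*; (2,1)=+1→OXX/OXO/.X.; (2,2)=+1→OXX/OXO/..X
ply 2: OXX/OXO/X.. is terminal -1 (O); from OXX/OXO/... depth 4

PV length from [OXX/OXO/...]: 1 ply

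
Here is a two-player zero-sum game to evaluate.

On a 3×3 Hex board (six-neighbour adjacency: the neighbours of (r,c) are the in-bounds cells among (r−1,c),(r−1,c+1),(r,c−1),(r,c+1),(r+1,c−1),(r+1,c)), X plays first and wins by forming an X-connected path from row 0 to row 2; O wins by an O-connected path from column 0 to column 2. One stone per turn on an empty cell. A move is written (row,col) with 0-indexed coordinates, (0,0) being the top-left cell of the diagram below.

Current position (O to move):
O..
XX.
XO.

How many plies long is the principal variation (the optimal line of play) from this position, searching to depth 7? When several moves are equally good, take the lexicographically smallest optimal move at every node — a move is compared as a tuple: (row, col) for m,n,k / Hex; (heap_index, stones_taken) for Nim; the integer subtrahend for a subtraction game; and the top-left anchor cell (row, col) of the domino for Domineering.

p1 O@[O../XX./XO.]: (0,1)[OO./XX./XO.]-1* (0,2)[O.O/XX./XO.]-1 (1,2)[O../XXO/XO.]-1 (2,2)[O../XX./XOO]-1
p2 X@[OO./XX./XO.]: (0,2)[OOX/XX./XO.]+1* (1,2)[OO./XXX/XO.]-1 (2,2)[OO./XX./XOX]-1
p3 O@[OOX/XX./XO.] terminal -1; root [O../XX./XO.] d7

PV length from [O../XX./XO.]: 2 plies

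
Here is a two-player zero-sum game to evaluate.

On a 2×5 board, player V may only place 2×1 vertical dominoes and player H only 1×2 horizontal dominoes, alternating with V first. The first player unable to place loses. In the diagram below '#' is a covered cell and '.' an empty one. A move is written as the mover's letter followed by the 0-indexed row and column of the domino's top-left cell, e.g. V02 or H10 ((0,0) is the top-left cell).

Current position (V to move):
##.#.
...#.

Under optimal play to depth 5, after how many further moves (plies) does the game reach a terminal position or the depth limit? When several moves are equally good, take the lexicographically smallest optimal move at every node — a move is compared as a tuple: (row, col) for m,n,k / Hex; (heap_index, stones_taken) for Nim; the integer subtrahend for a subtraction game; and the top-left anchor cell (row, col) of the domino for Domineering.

PV length from [##.#./...#.]: 3 plies

p1 V@[##.#./...#.]: V02[####./..##.]+1* V04[##.##/...##]-1
p2 H@[####./..##.]: H10[####./####.]-1*
p3 V@[####./####.]: V04[#####/#####]+1*
p4 H@[#####/#####] terminal -1; root [##.#./...#.] d5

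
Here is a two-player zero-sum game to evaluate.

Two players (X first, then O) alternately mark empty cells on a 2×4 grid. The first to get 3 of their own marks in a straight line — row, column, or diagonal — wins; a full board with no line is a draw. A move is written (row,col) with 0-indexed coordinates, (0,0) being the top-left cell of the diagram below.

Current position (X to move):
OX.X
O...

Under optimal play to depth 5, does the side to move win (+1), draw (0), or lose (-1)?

value(OX.X/O..., X) = +1

ply 1, X at OX.X/O... | (0,2)=+1→OXXX/O...*; (1,1)=+0→OX.X/OX..; (1,2)=+0→OX.X/O.X.; (1,3)=+0→OX.X/O..X
ply 2: OXXX/O... is terminal -1 (O); from OX.X/O... depth 5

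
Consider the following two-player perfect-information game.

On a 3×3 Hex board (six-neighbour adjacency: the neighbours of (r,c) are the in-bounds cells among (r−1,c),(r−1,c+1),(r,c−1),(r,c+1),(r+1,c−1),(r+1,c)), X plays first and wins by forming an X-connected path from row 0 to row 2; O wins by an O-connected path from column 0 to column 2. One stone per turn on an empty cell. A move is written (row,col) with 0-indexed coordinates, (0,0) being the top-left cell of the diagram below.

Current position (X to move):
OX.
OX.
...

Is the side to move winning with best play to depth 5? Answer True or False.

ply 1, X at OX./OX./... | (0,2)=+1→OXX/OX./...*; (1,2)=+1→OX./OXX/...; (2,0)=+1→OX./OX./X..; (2,1)=+1→OX./OX./.X.; (2,2)=+1→OX./OX./..X
ply 2, O at OXX/OX./... | (1,2)=-1→OXX/OXO/...*; (2,0)=-1→OXX/OX./O..; (2,1)=-1→OXX/OX./.O.; (2,2)=-1→OXX/OX./..O
ply 3, X at OXX/OXO/... | (2,0)=+1→OXX/OXO/X..*; (2,1)=+1→OXX/OXO/.X.; (2,2)=+1→OXX/OXO/..X
ply 4: OXX/OXO/X.. is terminal -1 (O); from OX./OX./... depth 5

X winning at [OX./OX./...]: True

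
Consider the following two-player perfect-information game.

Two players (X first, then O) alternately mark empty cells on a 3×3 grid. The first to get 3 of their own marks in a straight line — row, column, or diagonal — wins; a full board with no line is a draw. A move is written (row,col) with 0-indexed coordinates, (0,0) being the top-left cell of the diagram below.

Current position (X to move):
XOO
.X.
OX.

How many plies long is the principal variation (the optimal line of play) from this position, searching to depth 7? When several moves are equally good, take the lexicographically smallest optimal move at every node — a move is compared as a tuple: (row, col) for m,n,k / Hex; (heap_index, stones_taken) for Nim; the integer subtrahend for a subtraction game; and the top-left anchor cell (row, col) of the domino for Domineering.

PV length from [XOO/.X./OX.]: 3 plies

p1 X@[XOO/.X./OX.]: (1,0)[XOO/XX./OX.]+1* (1,2)[XOO/.XX/OX.]+1 (2,2)[XOO/.X./OXX]+1
p2 O@[XOO/XX./OX.]: (1,2)[XOO/XXO/OX.]-1* (2,2)[XOO/XX./OXO]-1
p3 X@[XOO/XXO/OX.]: (2,2)[XOO/XXO/OXX]+1*
p4 O@[XOO/XXO/OXX] terminal -1; root [XOO/.X./OX.] d7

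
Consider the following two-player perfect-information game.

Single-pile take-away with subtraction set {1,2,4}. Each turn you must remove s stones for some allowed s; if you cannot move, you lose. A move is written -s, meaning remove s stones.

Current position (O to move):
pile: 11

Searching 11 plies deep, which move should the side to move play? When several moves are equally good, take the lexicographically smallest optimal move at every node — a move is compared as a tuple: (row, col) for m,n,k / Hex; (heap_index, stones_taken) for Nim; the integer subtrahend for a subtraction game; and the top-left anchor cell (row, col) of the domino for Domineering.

O's best at [11]: -2

[11] O move#1: -1:-1/10, -2:+1/9*, -4:-1/7
[9] X move#2: -1:-1/8*, -2:-1/7, -4:-1/5
[8] O move#3: -1:-1/7, -2:+1/6*, -4:-1/4
[6] X move#4: -1:-1/5*, -2:-1/4, -4:-1/2
[5] O move#5: -1:-1/4, -2:+1/3*, -4:-1/1
[3] X move#6: -1:-1/2*, -2:-1/1
[2] O move#7: -1:-1/1, -2:+1/0*
[0] end (terminal -1, X#8); searched 11 to 11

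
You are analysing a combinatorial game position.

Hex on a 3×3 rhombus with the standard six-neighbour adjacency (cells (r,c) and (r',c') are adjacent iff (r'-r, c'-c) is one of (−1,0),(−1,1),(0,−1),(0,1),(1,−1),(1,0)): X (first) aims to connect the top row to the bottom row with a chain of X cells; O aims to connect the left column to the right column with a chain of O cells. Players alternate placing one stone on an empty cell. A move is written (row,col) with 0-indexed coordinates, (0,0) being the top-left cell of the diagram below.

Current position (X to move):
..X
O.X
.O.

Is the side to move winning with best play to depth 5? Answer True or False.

p1 X@[..X/O.X/.O.]: (0,0)[X.X/O.X/.O.]-1 (0,1)[.XX/O.X/.O.]-1 (1,1)[..X/OXX/.O.]+1* (2,0)[..X/O.X/XO.]+1 (2,2)[..X/O.X/.OX]+1
p2 O@[..X/OXX/.O.]: (0,0)[O.X/OXX/.O.]-1* (0,1)[.OX/OXX/.O.]-1 (2,0)[..X/OXX/OO.]-1 (2,2)[..X/OXX/.OO]-1
p3 X@[O.X/OXX/.O.]: (0,1)[OXX/OXX/.O.]+1* (2,0)[O.X/OXX/XO.]+1 (2,2)[O.X/OXX/.OX]+1
p4 O@[OXX/OXX/.O.]: (2,0)[OXX/OXX/OO.]-1* (2,2)[OXX/OXX/.OO]-1
p5 X@[OXX/OXX/OO.]: (2,2)[OXX/OXX/OOX]+1*
p6 O@[OXX/OXX/OOX] terminal -1; root [..X/O.X/.O.] d5

X winning at [..X/O.X/.O.]: True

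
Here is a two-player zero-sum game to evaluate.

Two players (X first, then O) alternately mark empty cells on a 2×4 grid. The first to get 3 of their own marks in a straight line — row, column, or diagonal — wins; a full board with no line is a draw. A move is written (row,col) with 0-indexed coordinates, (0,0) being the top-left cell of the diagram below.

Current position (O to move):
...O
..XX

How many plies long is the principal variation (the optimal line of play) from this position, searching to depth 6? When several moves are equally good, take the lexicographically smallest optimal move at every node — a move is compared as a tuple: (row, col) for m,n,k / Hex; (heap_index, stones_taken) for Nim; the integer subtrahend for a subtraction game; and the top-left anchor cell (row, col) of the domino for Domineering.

[...O/..XX] O move#1: (0,0):-1/O..O/..XX, (0,1):-1/.O.O/..XX, (0,2):-1/..OO/..XX, (1,0):-1/...O/O.XX, (1,1):+0/...O/.OXX*
[...O/.OXX] X move#2: (0,0):+0/X..O/.OXX*, (0,1):+0/.X.O/.OXX, (0,2):+0/..XO/.OXX, (1,0):+0/...O/XOXX
[X..O/.OXX] O move#3: (0,1):+0/XO.O/.OXX*, (0,2):+0/X.OO/.OXX, (1,0):+0/X..O/OOXX
[XO.O/.OXX] X move#4: (0,2):+0/XOXO/.OXX*, (1,0):-1/XO.O/XOXX
[XOXO/.OXX] O move#5: (1,0):+0/XOXO/OOXX*
[XOXO/OOXX] end (terminal +0, X#6); searched ...O/..XX to 6

PV length from [...O/..XX]: 5 plies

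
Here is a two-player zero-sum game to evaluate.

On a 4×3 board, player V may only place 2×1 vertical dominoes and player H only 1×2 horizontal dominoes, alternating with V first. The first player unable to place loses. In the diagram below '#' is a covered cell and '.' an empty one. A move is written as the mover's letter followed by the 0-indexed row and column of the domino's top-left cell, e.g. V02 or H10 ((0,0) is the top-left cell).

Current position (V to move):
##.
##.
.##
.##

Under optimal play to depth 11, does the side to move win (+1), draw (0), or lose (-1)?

[##./##./.##/.##] V move#1: V02:+1/###/###/.##/.##*, V20:+1/##./##./###/###
[###/###/.##/.##] end (terminal -1, H#2); searched ##./##./.##/.## to 11

value(##./##./.##/.##, V) = +1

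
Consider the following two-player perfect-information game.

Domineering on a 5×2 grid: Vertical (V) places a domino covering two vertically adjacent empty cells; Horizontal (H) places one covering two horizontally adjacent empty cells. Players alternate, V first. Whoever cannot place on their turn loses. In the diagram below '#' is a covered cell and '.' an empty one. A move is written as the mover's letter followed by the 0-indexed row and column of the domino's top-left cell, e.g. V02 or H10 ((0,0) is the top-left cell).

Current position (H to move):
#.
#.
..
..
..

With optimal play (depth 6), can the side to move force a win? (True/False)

[#./#./../../..] H move#1: H20:-1/#./#./##/../.., H30:+1/#./#./../##/..*, H40:-1/#./#./../../##
[#./#./../##/..] V move#2: V01:-1/##/##/../##/..*, V11:-1/#./##/.#/##/..
[##/##/../##/..] H move#3: H20:+1/##/##/##/##/..*, H40:+1/##/##/../##/##
[##/##/##/##/..] end (terminal -1, V#4); searched #./#./../../.. to 6

H winning at [#./#./../../..]: True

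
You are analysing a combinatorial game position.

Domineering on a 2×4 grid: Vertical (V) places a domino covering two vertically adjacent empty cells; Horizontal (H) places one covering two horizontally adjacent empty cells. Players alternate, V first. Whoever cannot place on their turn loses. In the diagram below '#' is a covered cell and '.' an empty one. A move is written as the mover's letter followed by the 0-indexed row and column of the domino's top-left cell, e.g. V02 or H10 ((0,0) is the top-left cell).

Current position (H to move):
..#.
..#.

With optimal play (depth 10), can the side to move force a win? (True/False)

[..#./..#.] H move#1: H00:+1/###./..#.*, H10:+1/..#./###.
[###./..#.] V move#2: V03:-1/####/..##*
[####/..##] H move#3: H10:+1/####/####*
[####/####] end (terminal -1, V#4); searched ..#./..#. to 10

H winning at [..#./..#.]: True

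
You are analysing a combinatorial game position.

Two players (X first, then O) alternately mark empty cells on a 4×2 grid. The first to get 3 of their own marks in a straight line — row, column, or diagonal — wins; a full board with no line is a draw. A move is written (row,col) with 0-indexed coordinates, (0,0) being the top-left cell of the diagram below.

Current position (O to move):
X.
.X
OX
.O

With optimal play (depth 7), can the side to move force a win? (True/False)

[X./.X/OX/.O] O move#1: (0,1):+0/XO/.X/OX/.O*, (1,0):-1/X./OX/OX/.O, (3,0):-1/X./.X/OX/OO
[XO/.X/OX/.O] X move#2: (1,0):+0/XO/XX/OX/.O*, (3,0):+0/XO/.X/OX/XO
[XO/XX/OX/.O] O move#3: (3,0):+0/XO/XX/OX/OO*
[XO/XX/OX/OO] end (terminal +0, X#4); searched X./.X/OX/.O to 7

O winning at [X./.X/OX/.O]: False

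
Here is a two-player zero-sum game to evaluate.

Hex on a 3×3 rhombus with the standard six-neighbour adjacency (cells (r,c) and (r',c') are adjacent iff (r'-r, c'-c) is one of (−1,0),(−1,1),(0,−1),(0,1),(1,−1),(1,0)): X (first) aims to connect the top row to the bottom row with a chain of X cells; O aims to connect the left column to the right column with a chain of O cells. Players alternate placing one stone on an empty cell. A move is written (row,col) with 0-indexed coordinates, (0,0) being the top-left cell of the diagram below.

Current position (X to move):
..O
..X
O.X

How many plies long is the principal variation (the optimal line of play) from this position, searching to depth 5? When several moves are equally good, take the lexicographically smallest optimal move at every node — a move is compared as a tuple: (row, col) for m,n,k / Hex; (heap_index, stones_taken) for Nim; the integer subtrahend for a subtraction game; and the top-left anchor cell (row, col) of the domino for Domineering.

PV length from [..O/..X/O.X]: 4 plies

ply 1, X at ..O/..X/O.X | (0,0)=-1→X.O/..X/O.X*; (0,1)=-1→.XO/..X/O.X; (1,0)=-1→..O/X.X/O.X; (1,1)=-1→..O/.XX/O.X; (2,1)=-1→..O/..X/OXX
ply 2, O at X.O/..X/O.X | (0,1)=+1→XOO/..X/O.X*; (1,0)=+1→X.O/O.X/O.X; (1,1)=+1→X.O/.OX/O.X; (2,1)=-1→X.O/..X/OOX
ply 3, X at XOO/..X/O.X | (1,0)=-1→XOO/X.X/O.X*; (1,1)=-1→XOO/.XX/O.X; (2,1)=-1→XOO/..X/OXX
ply 4, O at XOO/X.X/O.X | (1,1)=+1→XOO/XOX/O.X*; (2,1)=-1→XOO/X.X/OOX
ply 5: XOO/XOX/O.X is terminal -1 (X); from ..O/..X/O.X depth 5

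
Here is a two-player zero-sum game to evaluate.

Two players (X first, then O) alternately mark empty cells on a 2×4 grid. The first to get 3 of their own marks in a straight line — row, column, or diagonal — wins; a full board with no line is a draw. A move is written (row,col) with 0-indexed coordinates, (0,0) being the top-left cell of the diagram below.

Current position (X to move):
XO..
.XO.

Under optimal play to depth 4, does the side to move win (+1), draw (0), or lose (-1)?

value(XO../.XO., X) = 0

p1 X@[XO../.XO.]: (0,2)[XOX./.XO.]+0* (0,3)[XO.X/.XO.]+0 (1,0)[XO../XXO.]+0 (1,3)[XO../.XOX]+0
p2 O@[XOX./.XO.]: (0,3)[XOXO/.XO.]+0* (1,0)[XOX./OXO.]+0 (1,3)[XOX./.XOO]+0
p3 X@[XOXO/.XO.]: (1,0)[XOXO/XXO.]+0* (1,3)[XOXO/.XOX]+0
p4 O@[XOXO/XXO.]: (1,3)[XOXO/XXOO]+0*
p5 X@[XOXO/XXOO] terminal +0; root [XO../.XO.] d4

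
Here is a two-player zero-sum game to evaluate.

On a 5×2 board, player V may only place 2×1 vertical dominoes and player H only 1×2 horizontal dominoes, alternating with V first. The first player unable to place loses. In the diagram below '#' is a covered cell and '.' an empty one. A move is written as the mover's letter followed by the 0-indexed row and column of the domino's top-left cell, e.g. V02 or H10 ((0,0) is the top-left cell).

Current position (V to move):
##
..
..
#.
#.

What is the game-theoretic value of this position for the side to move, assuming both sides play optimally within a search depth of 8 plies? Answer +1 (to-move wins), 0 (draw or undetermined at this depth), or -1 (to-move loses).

value(##/../../#./#., V) = +1

p1 V@[##/../../#./#.]: V10[##/#./#./#./#.]+1* V11[##/.#/.#/#./#.]+1 V21[##/../.#/##/#.]-1 V31[##/../../##/##]-1
p2 H@[##/#./#./#./#.] terminal -1; root [##/../../#./#.] d8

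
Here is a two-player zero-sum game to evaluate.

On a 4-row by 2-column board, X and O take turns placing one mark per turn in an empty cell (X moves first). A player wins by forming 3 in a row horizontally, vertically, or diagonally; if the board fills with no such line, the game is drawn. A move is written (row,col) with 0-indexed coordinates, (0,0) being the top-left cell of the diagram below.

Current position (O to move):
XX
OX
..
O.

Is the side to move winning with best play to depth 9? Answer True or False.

p1 O@[XX/OX/../O.]: (2,0)[XX/OX/O./O.]+1* (2,1)[XX/OX/.O/O.]+0 (3,1)[XX/OX/../OO]-1
p2 X@[XX/OX/O./O.] terminal -1; root [XX/OX/../O.] d9

O winning at [XX/OX/../O.]: True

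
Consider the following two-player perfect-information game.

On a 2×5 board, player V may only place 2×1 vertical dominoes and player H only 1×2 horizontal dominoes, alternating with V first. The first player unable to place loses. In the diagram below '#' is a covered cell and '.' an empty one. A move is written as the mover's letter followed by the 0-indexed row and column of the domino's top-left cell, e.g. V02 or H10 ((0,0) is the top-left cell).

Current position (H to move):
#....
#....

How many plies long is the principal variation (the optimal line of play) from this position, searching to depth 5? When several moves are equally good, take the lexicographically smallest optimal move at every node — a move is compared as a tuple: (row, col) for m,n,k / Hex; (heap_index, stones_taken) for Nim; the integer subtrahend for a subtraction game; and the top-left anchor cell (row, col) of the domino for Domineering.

PV length from [#..../#....]: 3 plies

[#..../#....] H move#1: H01:-1/###../#...., H02:+1/#.##./#....*, H03:-1/#..##/#...., H11:-1/#..../###.., H12:+1/#..../#.##., H13:-1/#..../#..##
[#.##./#....] V move#2: V01:-1/####./##...*, V04:-1/#.###/#...#
[####./##...] H move#3: H12:-1/####./####., H13:+1/####./##.##*
[####./##.##] end (terminal -1, V#4); searched #..../#.... to 5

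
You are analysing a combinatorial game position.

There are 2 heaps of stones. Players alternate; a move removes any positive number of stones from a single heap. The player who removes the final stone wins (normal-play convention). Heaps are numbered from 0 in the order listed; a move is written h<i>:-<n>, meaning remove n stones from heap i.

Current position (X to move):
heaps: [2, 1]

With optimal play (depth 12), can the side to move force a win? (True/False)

X winning at [(2,1)]: True

ply 1, X at (2,1) | h0:-1=+1→(1,1)*; h0:-2=-1→(0,1); h1:-1=-1→(2,0)
ply 2, O at (1,1) | h0:-1=-1→(0,1)*; h1:-1=-1→(1,0)
ply 3, X at (0,1) | h1:-1=+1→(0,0)*
ply 4: (0,0) is terminal -1 (O); from (2,1) depth 12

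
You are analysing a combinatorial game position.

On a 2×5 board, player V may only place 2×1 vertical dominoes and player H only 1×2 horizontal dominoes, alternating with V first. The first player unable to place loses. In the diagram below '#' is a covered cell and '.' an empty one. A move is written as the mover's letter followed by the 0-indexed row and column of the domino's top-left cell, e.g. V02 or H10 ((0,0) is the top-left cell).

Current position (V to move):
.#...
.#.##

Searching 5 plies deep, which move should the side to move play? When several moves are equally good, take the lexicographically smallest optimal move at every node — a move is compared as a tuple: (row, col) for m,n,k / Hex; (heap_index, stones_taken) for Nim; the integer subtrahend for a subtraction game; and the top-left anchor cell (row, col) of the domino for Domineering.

p1 V@[.#.../.#.##]: V00[##.../##.##]-1 V02[.##../.####]+1*
p2 H@[.##../.####]: H03[.####/.####]-1*
p3 V@[.####/.####]: V00[#####/#####]+1*
p4 H@[#####/#####] terminal -1; root [.#.../.#.##] d5

V's best at [.#.../.#.##]: V02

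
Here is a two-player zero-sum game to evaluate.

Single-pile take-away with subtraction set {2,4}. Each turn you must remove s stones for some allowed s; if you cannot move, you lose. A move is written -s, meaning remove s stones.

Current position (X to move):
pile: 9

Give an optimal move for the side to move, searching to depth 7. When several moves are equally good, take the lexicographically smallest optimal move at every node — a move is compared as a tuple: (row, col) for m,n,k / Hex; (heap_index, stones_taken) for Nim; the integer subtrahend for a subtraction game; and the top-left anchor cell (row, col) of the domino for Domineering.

[9] X move#1: -2:+1/7*, -4:-1/5
[7] O move#2: -2:-1/5*, -4:-1/3
[5] X move#3: -2:-1/3, -4:+1/1*
[1] end (terminal -1, O#4); searched 9 to 7

X's best at [9]: -2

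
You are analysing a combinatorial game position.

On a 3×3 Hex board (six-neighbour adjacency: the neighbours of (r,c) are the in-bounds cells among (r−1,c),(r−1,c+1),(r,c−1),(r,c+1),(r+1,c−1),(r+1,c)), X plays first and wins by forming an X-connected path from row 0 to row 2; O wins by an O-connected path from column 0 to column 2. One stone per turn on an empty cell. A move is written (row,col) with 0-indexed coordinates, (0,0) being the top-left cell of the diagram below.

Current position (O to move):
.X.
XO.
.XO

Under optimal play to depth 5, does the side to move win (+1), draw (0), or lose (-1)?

p1 O@[.X./XO./.XO]: (0,0)[OX./XO./.XO]-1 (0,2)[.XO/XO./.XO]-1 (1,2)[.X./XOO/.XO]-1 (2,0)[.X./XO./OXO]+1*
p2 X@[.X./XO./OXO]: (0,0)[XX./XO./OXO]-1* (0,2)[.XX/XO./OXO]-1 (1,2)[.X./XOX/OXO]-1
p3 O@[XX./XO./OXO]: (0,2)[XXO/XO./OXO]+1* (1,2)[XX./XOO/OXO]+1
p4 X@[XXO/XO./OXO] terminal -1; root [.X./XO./.XO] d5

value(.X./XO./.XO, O) = +1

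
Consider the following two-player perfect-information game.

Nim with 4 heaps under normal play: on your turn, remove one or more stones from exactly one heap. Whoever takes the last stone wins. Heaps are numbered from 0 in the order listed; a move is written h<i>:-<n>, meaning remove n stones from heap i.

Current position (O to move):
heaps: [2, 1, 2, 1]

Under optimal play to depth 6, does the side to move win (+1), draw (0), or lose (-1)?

[(2,1,2,1)] O move#1: h0:-1:-1/(1,1,2,1)*, h0:-2:-1/(0,1,2,1), h1:-1:-1/(2,0,2,1), h2:-1:-1/(2,1,1,1), h2:-2:-1/(2,1,0,1), h3:-1:-1/(2,1,2,0)
[(1,1,2,1)] X move#2: h0:-1:-1/(0,1,2,1), h1:-1:-1/(1,0,2,1), h2:-1:+1/(1,1,1,1)*, h2:-2:-1/(1,1,0,1), h3:-1:-1/(1,1,2,0)
[(1,1,1,1)] O move#3: h0:-1:-1/(0,1,1,1)*, h1:-1:-1/(1,0,1,1), h2:-1:-1/(1,1,0,1), h3:-1:-1/(1,1,1,0)
[(0,1,1,1)] X move#4: h1:-1:+1/(0,0,1,1)*, h2:-1:+1/(0,1,0,1), h3:-1:+1/(0,1,1,0)
[(0,0,1,1)] O move#5: h2:-1:-1/(0,0,0,1)*, h3:-1:-1/(0,0,1,0)
[(0,0,0,1)] X move#6: h3:-1:+1/(0,0,0,0)*
[(0,0,0,0)] end (terminal -1, O#7); searched (2,1,2,1) to 6

value((2,1,2,1), O) = -1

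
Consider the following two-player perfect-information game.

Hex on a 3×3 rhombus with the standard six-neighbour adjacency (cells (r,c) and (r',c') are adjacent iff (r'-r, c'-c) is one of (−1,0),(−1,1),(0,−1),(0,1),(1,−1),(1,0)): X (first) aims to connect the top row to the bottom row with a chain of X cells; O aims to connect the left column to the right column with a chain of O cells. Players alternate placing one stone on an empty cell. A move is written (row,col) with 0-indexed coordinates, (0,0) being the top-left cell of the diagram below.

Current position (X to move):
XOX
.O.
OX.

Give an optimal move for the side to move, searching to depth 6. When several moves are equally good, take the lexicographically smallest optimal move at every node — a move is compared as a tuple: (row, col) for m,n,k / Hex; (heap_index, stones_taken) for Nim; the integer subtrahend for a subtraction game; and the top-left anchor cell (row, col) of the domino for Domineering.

X's best at [XOX/.O./OX.]: (1,2)

[XOX/.O./OX.] X move#1: (1,0):-1/XOX/XO./OX., (1,2):+1/XOX/.OX/OX.*, (2,2):-1/XOX/.O./OXX
[XOX/.OX/OX.] end (terminal -1, O#2); searched XOX/.O./OX. to 6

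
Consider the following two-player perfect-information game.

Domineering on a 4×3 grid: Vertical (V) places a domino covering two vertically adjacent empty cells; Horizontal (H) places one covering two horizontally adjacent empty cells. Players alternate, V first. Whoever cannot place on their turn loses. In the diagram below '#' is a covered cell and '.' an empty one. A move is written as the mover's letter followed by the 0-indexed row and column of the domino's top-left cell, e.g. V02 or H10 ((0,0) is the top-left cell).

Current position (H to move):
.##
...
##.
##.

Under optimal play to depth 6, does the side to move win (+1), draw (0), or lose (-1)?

value(.##/.../##./##., H) = -1

[.##/.../##./##.] H move#1: H10:-1/.##/##./##./##.*, H11:-1/.##/.##/##./##.
[.##/##./##./##.] V move#2: V12:+1/.##/###/###/##.*, V22:+1/.##/##./###/###
[.##/###/###/##.] end (terminal -1, H#3); searched .##/.../##./##. to 6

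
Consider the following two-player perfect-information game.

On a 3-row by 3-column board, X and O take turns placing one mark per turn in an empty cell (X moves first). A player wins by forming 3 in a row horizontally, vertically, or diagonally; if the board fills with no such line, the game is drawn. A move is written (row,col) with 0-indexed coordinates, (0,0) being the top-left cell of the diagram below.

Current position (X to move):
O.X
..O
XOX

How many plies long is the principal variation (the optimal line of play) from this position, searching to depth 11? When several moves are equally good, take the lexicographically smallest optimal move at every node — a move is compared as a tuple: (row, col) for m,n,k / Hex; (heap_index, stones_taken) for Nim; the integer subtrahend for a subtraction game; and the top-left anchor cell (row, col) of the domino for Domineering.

p1 X@[O.X/..O/XOX]: (0,1)[OXX/..O/XOX]+0 (1,0)[O.X/X.O/XOX]+0 (1,1)[O.X/.XO/XOX]+1*
p2 O@[O.X/.XO/XOX] terminal -1; root [O.X/..O/XOX] d11

PV length from [O.X/..O/XOX]: 1 ply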